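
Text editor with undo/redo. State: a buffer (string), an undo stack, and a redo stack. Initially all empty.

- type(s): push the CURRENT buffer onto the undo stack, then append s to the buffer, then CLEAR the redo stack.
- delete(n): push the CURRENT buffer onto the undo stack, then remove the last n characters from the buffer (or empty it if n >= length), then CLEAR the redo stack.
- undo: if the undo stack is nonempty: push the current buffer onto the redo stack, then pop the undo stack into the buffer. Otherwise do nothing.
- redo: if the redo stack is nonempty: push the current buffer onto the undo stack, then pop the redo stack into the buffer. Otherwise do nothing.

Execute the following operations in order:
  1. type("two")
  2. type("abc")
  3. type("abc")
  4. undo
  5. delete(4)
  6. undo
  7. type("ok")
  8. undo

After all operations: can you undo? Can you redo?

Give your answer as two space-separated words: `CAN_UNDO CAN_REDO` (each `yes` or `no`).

After op 1 (type): buf='two' undo_depth=1 redo_depth=0
After op 2 (type): buf='twoabc' undo_depth=2 redo_depth=0
After op 3 (type): buf='twoabcabc' undo_depth=3 redo_depth=0
After op 4 (undo): buf='twoabc' undo_depth=2 redo_depth=1
After op 5 (delete): buf='tw' undo_depth=3 redo_depth=0
After op 6 (undo): buf='twoabc' undo_depth=2 redo_depth=1
After op 7 (type): buf='twoabcok' undo_depth=3 redo_depth=0
After op 8 (undo): buf='twoabc' undo_depth=2 redo_depth=1

Answer: yes yes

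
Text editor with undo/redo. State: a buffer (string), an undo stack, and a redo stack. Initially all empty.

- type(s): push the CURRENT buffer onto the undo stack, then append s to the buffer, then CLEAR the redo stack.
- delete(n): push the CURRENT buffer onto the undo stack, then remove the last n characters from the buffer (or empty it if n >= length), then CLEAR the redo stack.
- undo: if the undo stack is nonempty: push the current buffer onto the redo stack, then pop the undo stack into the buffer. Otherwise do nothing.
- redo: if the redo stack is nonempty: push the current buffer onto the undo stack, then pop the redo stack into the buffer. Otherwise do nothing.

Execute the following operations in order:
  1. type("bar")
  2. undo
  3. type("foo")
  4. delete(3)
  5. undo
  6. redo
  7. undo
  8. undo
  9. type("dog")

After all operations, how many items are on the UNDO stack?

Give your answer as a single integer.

After op 1 (type): buf='bar' undo_depth=1 redo_depth=0
After op 2 (undo): buf='(empty)' undo_depth=0 redo_depth=1
After op 3 (type): buf='foo' undo_depth=1 redo_depth=0
After op 4 (delete): buf='(empty)' undo_depth=2 redo_depth=0
After op 5 (undo): buf='foo' undo_depth=1 redo_depth=1
After op 6 (redo): buf='(empty)' undo_depth=2 redo_depth=0
After op 7 (undo): buf='foo' undo_depth=1 redo_depth=1
After op 8 (undo): buf='(empty)' undo_depth=0 redo_depth=2
After op 9 (type): buf='dog' undo_depth=1 redo_depth=0

Answer: 1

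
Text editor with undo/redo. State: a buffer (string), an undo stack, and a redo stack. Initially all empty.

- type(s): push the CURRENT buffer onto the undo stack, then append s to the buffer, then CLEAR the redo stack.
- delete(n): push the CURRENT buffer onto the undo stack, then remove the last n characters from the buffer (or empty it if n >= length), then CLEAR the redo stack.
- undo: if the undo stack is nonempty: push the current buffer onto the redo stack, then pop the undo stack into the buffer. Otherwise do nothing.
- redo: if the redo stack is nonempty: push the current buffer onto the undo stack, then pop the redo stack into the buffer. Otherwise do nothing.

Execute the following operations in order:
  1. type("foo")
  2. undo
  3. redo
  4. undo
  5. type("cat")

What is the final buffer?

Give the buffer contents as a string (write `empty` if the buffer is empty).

After op 1 (type): buf='foo' undo_depth=1 redo_depth=0
After op 2 (undo): buf='(empty)' undo_depth=0 redo_depth=1
After op 3 (redo): buf='foo' undo_depth=1 redo_depth=0
After op 4 (undo): buf='(empty)' undo_depth=0 redo_depth=1
After op 5 (type): buf='cat' undo_depth=1 redo_depth=0

Answer: cat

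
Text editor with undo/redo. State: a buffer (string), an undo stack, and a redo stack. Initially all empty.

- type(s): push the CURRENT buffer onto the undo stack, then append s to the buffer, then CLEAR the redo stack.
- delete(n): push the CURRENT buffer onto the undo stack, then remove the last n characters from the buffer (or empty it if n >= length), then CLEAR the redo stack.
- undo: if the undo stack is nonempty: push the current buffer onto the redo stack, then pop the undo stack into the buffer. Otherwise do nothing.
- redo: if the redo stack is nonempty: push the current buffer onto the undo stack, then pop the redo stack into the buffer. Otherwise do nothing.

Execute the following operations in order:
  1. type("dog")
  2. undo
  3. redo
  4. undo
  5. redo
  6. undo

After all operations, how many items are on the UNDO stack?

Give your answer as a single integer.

Answer: 0

Derivation:
After op 1 (type): buf='dog' undo_depth=1 redo_depth=0
After op 2 (undo): buf='(empty)' undo_depth=0 redo_depth=1
After op 3 (redo): buf='dog' undo_depth=1 redo_depth=0
After op 4 (undo): buf='(empty)' undo_depth=0 redo_depth=1
After op 5 (redo): buf='dog' undo_depth=1 redo_depth=0
After op 6 (undo): buf='(empty)' undo_depth=0 redo_depth=1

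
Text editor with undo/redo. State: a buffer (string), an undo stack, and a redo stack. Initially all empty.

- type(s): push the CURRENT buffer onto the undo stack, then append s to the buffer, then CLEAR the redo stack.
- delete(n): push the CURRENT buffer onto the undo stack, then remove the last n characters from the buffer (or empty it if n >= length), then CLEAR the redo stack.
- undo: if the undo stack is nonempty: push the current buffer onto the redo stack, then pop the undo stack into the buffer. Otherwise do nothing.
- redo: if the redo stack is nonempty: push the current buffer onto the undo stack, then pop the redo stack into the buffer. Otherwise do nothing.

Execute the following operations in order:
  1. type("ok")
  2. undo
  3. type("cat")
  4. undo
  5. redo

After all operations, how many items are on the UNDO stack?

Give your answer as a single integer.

Answer: 1

Derivation:
After op 1 (type): buf='ok' undo_depth=1 redo_depth=0
After op 2 (undo): buf='(empty)' undo_depth=0 redo_depth=1
After op 3 (type): buf='cat' undo_depth=1 redo_depth=0
After op 4 (undo): buf='(empty)' undo_depth=0 redo_depth=1
After op 5 (redo): buf='cat' undo_depth=1 redo_depth=0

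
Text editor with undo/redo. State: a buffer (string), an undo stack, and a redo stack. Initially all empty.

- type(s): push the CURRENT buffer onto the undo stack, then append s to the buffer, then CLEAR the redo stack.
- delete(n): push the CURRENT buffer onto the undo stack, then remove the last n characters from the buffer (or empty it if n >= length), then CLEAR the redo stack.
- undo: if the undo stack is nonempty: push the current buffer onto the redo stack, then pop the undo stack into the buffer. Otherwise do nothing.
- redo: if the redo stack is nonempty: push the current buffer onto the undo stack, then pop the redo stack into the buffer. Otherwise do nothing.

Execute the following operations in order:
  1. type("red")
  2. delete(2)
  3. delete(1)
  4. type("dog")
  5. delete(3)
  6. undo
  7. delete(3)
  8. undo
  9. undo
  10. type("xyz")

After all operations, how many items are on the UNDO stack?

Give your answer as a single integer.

After op 1 (type): buf='red' undo_depth=1 redo_depth=0
After op 2 (delete): buf='r' undo_depth=2 redo_depth=0
After op 3 (delete): buf='(empty)' undo_depth=3 redo_depth=0
After op 4 (type): buf='dog' undo_depth=4 redo_depth=0
After op 5 (delete): buf='(empty)' undo_depth=5 redo_depth=0
After op 6 (undo): buf='dog' undo_depth=4 redo_depth=1
After op 7 (delete): buf='(empty)' undo_depth=5 redo_depth=0
After op 8 (undo): buf='dog' undo_depth=4 redo_depth=1
After op 9 (undo): buf='(empty)' undo_depth=3 redo_depth=2
After op 10 (type): buf='xyz' undo_depth=4 redo_depth=0

Answer: 4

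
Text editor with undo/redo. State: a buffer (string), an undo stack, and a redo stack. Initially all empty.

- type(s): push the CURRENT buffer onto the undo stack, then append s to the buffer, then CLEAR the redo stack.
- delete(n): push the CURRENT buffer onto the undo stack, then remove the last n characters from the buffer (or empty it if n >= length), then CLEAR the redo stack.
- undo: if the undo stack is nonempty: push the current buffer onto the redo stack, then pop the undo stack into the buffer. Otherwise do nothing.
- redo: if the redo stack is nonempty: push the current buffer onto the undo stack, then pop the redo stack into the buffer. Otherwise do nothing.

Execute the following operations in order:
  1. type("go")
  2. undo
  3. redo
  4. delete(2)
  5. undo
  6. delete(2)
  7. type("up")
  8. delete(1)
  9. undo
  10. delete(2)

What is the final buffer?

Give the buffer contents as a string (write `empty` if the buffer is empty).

After op 1 (type): buf='go' undo_depth=1 redo_depth=0
After op 2 (undo): buf='(empty)' undo_depth=0 redo_depth=1
After op 3 (redo): buf='go' undo_depth=1 redo_depth=0
After op 4 (delete): buf='(empty)' undo_depth=2 redo_depth=0
After op 5 (undo): buf='go' undo_depth=1 redo_depth=1
After op 6 (delete): buf='(empty)' undo_depth=2 redo_depth=0
After op 7 (type): buf='up' undo_depth=3 redo_depth=0
After op 8 (delete): buf='u' undo_depth=4 redo_depth=0
After op 9 (undo): buf='up' undo_depth=3 redo_depth=1
After op 10 (delete): buf='(empty)' undo_depth=4 redo_depth=0

Answer: empty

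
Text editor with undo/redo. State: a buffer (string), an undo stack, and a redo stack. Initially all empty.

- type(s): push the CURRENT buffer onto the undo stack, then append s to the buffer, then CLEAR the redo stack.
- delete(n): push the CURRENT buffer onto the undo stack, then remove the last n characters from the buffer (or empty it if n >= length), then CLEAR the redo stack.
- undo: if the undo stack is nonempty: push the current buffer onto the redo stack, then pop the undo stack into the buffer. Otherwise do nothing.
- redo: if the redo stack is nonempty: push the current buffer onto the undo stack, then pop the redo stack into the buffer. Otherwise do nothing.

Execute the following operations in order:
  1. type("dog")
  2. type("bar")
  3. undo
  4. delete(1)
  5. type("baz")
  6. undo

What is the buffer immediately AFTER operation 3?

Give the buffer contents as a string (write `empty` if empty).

After op 1 (type): buf='dog' undo_depth=1 redo_depth=0
After op 2 (type): buf='dogbar' undo_depth=2 redo_depth=0
After op 3 (undo): buf='dog' undo_depth=1 redo_depth=1

Answer: dog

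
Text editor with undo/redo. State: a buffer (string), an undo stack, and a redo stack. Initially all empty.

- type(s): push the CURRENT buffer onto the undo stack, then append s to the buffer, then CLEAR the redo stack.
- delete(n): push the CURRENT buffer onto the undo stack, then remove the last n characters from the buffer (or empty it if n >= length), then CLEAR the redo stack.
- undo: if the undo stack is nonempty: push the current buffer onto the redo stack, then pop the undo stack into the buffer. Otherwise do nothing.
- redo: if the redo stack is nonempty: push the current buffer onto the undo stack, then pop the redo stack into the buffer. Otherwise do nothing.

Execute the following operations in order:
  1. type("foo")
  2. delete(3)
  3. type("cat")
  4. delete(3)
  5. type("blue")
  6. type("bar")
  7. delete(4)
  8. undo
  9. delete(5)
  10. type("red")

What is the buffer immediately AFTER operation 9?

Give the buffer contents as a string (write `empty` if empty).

After op 1 (type): buf='foo' undo_depth=1 redo_depth=0
After op 2 (delete): buf='(empty)' undo_depth=2 redo_depth=0
After op 3 (type): buf='cat' undo_depth=3 redo_depth=0
After op 4 (delete): buf='(empty)' undo_depth=4 redo_depth=0
After op 5 (type): buf='blue' undo_depth=5 redo_depth=0
After op 6 (type): buf='bluebar' undo_depth=6 redo_depth=0
After op 7 (delete): buf='blu' undo_depth=7 redo_depth=0
After op 8 (undo): buf='bluebar' undo_depth=6 redo_depth=1
After op 9 (delete): buf='bl' undo_depth=7 redo_depth=0

Answer: bl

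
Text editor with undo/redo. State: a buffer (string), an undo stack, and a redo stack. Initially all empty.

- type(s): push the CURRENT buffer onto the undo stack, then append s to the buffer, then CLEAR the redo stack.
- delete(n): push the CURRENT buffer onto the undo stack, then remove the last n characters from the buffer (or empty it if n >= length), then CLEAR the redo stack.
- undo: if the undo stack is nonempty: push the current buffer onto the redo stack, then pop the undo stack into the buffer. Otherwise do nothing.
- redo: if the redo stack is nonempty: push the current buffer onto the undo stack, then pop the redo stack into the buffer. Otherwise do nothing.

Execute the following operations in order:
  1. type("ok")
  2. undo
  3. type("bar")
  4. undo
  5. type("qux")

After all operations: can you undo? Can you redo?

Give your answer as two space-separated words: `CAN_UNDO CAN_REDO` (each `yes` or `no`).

After op 1 (type): buf='ok' undo_depth=1 redo_depth=0
After op 2 (undo): buf='(empty)' undo_depth=0 redo_depth=1
After op 3 (type): buf='bar' undo_depth=1 redo_depth=0
After op 4 (undo): buf='(empty)' undo_depth=0 redo_depth=1
After op 5 (type): buf='qux' undo_depth=1 redo_depth=0

Answer: yes no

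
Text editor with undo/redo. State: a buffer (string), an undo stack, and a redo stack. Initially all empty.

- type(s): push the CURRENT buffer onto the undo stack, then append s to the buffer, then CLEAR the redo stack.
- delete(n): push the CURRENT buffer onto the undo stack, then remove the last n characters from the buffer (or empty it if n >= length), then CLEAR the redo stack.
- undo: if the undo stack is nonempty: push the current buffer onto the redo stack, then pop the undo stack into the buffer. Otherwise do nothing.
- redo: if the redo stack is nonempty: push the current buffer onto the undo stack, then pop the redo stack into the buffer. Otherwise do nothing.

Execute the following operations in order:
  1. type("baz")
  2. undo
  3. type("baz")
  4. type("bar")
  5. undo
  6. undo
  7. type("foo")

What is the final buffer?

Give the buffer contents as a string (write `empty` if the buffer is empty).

After op 1 (type): buf='baz' undo_depth=1 redo_depth=0
After op 2 (undo): buf='(empty)' undo_depth=0 redo_depth=1
After op 3 (type): buf='baz' undo_depth=1 redo_depth=0
After op 4 (type): buf='bazbar' undo_depth=2 redo_depth=0
After op 5 (undo): buf='baz' undo_depth=1 redo_depth=1
After op 6 (undo): buf='(empty)' undo_depth=0 redo_depth=2
After op 7 (type): buf='foo' undo_depth=1 redo_depth=0

Answer: foo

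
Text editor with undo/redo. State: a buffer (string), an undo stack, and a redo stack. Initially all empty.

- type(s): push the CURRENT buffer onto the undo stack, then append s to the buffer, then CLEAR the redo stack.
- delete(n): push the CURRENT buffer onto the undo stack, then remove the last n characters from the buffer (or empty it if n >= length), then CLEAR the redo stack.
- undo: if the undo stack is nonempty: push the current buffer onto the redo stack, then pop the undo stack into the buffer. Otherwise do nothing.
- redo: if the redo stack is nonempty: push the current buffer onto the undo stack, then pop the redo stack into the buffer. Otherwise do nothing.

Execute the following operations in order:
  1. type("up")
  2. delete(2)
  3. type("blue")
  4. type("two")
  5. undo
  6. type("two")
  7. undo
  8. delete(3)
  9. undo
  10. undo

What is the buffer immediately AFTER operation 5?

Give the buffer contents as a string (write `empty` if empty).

After op 1 (type): buf='up' undo_depth=1 redo_depth=0
After op 2 (delete): buf='(empty)' undo_depth=2 redo_depth=0
After op 3 (type): buf='blue' undo_depth=3 redo_depth=0
After op 4 (type): buf='bluetwo' undo_depth=4 redo_depth=0
After op 5 (undo): buf='blue' undo_depth=3 redo_depth=1

Answer: blue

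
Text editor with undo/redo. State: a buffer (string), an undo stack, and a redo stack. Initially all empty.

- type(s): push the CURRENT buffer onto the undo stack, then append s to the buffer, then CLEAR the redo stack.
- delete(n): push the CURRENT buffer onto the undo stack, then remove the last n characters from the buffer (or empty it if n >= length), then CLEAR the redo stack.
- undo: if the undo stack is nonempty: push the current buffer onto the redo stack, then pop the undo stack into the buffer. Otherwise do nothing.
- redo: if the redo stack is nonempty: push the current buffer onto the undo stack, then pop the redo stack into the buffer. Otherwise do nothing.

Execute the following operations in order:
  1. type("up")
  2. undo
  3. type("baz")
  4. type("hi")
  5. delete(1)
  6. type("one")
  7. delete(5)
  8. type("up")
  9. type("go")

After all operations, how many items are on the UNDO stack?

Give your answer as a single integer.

Answer: 7

Derivation:
After op 1 (type): buf='up' undo_depth=1 redo_depth=0
After op 2 (undo): buf='(empty)' undo_depth=0 redo_depth=1
After op 3 (type): buf='baz' undo_depth=1 redo_depth=0
After op 4 (type): buf='bazhi' undo_depth=2 redo_depth=0
After op 5 (delete): buf='bazh' undo_depth=3 redo_depth=0
After op 6 (type): buf='bazhone' undo_depth=4 redo_depth=0
After op 7 (delete): buf='ba' undo_depth=5 redo_depth=0
After op 8 (type): buf='baup' undo_depth=6 redo_depth=0
After op 9 (type): buf='baupgo' undo_depth=7 redo_depth=0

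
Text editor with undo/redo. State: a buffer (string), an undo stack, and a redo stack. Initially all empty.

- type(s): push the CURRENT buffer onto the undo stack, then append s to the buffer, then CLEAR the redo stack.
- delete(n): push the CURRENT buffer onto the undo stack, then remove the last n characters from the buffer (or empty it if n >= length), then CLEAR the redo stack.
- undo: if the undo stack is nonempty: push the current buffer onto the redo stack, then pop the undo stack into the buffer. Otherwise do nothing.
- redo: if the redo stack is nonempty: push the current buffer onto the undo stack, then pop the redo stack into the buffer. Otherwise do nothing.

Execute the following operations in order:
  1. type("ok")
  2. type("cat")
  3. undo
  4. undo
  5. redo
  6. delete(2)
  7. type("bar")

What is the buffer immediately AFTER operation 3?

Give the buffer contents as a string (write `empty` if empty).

Answer: ok

Derivation:
After op 1 (type): buf='ok' undo_depth=1 redo_depth=0
After op 2 (type): buf='okcat' undo_depth=2 redo_depth=0
After op 3 (undo): buf='ok' undo_depth=1 redo_depth=1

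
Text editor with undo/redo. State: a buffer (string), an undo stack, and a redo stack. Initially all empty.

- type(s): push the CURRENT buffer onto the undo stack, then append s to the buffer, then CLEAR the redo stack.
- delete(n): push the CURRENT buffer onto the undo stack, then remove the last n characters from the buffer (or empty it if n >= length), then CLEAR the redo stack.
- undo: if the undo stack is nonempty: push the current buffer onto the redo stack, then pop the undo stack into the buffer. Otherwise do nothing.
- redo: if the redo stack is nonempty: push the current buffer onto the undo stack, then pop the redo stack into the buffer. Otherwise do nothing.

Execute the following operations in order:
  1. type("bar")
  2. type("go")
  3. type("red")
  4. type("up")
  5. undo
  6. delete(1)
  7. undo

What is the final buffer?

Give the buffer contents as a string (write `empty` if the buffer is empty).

Answer: bargored

Derivation:
After op 1 (type): buf='bar' undo_depth=1 redo_depth=0
After op 2 (type): buf='bargo' undo_depth=2 redo_depth=0
After op 3 (type): buf='bargored' undo_depth=3 redo_depth=0
After op 4 (type): buf='bargoredup' undo_depth=4 redo_depth=0
After op 5 (undo): buf='bargored' undo_depth=3 redo_depth=1
After op 6 (delete): buf='bargore' undo_depth=4 redo_depth=0
After op 7 (undo): buf='bargored' undo_depth=3 redo_depth=1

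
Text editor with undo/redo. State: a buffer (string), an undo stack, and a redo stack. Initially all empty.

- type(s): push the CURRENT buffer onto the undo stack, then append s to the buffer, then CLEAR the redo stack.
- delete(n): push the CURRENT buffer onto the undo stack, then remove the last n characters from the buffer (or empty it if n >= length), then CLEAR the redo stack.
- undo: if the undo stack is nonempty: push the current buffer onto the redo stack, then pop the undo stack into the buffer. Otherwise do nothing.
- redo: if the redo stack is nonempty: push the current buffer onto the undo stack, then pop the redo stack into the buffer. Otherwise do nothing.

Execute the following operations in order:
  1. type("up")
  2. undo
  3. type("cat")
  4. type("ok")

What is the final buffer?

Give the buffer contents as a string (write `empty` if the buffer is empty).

After op 1 (type): buf='up' undo_depth=1 redo_depth=0
After op 2 (undo): buf='(empty)' undo_depth=0 redo_depth=1
After op 3 (type): buf='cat' undo_depth=1 redo_depth=0
After op 4 (type): buf='catok' undo_depth=2 redo_depth=0

Answer: catok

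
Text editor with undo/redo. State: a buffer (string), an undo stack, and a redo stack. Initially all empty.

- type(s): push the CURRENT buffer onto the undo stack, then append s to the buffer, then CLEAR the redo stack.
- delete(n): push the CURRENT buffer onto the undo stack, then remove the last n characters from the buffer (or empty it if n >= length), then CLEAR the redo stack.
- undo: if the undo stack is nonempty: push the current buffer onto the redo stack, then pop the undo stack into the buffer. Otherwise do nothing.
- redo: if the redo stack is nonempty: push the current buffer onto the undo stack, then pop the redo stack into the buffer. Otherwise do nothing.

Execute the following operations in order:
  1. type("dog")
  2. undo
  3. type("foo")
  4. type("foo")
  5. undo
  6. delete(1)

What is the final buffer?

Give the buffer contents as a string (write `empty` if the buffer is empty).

After op 1 (type): buf='dog' undo_depth=1 redo_depth=0
After op 2 (undo): buf='(empty)' undo_depth=0 redo_depth=1
After op 3 (type): buf='foo' undo_depth=1 redo_depth=0
After op 4 (type): buf='foofoo' undo_depth=2 redo_depth=0
After op 5 (undo): buf='foo' undo_depth=1 redo_depth=1
After op 6 (delete): buf='fo' undo_depth=2 redo_depth=0

Answer: fo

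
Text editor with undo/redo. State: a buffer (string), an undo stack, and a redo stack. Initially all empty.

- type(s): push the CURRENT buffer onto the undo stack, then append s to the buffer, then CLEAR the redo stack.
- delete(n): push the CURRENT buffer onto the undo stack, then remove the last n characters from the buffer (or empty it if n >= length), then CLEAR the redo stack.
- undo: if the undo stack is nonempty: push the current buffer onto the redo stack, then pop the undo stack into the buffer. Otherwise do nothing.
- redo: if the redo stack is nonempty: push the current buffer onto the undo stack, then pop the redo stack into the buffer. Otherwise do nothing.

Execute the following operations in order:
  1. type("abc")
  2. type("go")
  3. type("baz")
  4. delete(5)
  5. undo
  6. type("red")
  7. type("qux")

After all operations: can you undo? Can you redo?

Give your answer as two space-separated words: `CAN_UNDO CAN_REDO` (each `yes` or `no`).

Answer: yes no

Derivation:
After op 1 (type): buf='abc' undo_depth=1 redo_depth=0
After op 2 (type): buf='abcgo' undo_depth=2 redo_depth=0
After op 3 (type): buf='abcgobaz' undo_depth=3 redo_depth=0
After op 4 (delete): buf='abc' undo_depth=4 redo_depth=0
After op 5 (undo): buf='abcgobaz' undo_depth=3 redo_depth=1
After op 6 (type): buf='abcgobazred' undo_depth=4 redo_depth=0
After op 7 (type): buf='abcgobazredqux' undo_depth=5 redo_depth=0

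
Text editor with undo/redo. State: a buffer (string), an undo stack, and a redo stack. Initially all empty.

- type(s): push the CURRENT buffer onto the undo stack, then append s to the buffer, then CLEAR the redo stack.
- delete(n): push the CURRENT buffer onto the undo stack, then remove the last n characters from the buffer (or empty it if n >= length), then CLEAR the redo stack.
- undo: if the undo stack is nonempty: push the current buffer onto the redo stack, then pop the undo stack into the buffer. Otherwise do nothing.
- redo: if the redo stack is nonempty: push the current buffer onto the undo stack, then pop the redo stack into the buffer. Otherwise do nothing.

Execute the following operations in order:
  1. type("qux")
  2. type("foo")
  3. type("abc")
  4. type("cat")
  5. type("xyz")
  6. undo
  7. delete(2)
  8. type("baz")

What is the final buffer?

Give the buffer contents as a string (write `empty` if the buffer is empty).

After op 1 (type): buf='qux' undo_depth=1 redo_depth=0
After op 2 (type): buf='quxfoo' undo_depth=2 redo_depth=0
After op 3 (type): buf='quxfooabc' undo_depth=3 redo_depth=0
After op 4 (type): buf='quxfooabccat' undo_depth=4 redo_depth=0
After op 5 (type): buf='quxfooabccatxyz' undo_depth=5 redo_depth=0
After op 6 (undo): buf='quxfooabccat' undo_depth=4 redo_depth=1
After op 7 (delete): buf='quxfooabcc' undo_depth=5 redo_depth=0
After op 8 (type): buf='quxfooabccbaz' undo_depth=6 redo_depth=0

Answer: quxfooabccbaz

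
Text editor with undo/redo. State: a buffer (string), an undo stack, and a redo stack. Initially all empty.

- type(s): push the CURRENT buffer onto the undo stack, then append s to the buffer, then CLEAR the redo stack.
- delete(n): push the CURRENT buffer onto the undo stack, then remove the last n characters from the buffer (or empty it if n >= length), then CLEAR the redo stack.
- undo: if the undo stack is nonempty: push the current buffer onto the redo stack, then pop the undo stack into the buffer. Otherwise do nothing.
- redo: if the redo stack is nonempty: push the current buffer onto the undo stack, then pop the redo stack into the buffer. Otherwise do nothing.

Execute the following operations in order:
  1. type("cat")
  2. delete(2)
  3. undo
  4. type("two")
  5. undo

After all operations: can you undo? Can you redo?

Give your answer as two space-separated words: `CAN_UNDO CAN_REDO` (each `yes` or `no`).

Answer: yes yes

Derivation:
After op 1 (type): buf='cat' undo_depth=1 redo_depth=0
After op 2 (delete): buf='c' undo_depth=2 redo_depth=0
After op 3 (undo): buf='cat' undo_depth=1 redo_depth=1
After op 4 (type): buf='cattwo' undo_depth=2 redo_depth=0
After op 5 (undo): buf='cat' undo_depth=1 redo_depth=1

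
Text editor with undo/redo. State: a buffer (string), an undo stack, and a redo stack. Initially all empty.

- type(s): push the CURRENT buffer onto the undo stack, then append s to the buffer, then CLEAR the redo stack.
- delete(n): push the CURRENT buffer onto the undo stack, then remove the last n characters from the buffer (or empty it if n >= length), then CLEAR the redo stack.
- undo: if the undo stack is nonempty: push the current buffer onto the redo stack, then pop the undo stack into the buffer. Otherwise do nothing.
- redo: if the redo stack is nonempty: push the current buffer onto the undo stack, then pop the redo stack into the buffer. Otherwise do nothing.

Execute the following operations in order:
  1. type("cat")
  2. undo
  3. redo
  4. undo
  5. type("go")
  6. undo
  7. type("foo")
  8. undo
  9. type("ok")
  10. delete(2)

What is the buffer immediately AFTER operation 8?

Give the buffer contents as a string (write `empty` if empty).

After op 1 (type): buf='cat' undo_depth=1 redo_depth=0
After op 2 (undo): buf='(empty)' undo_depth=0 redo_depth=1
After op 3 (redo): buf='cat' undo_depth=1 redo_depth=0
After op 4 (undo): buf='(empty)' undo_depth=0 redo_depth=1
After op 5 (type): buf='go' undo_depth=1 redo_depth=0
After op 6 (undo): buf='(empty)' undo_depth=0 redo_depth=1
After op 7 (type): buf='foo' undo_depth=1 redo_depth=0
After op 8 (undo): buf='(empty)' undo_depth=0 redo_depth=1

Answer: empty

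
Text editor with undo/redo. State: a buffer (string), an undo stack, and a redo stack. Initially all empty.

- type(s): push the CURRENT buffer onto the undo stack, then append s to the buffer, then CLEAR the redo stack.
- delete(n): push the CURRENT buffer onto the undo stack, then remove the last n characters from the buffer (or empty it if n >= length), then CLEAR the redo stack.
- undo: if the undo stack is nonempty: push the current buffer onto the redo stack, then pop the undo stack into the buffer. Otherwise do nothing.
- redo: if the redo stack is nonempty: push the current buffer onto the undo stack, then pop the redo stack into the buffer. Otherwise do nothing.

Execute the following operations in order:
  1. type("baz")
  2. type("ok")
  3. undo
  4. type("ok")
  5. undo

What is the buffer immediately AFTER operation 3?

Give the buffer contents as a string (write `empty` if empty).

After op 1 (type): buf='baz' undo_depth=1 redo_depth=0
After op 2 (type): buf='bazok' undo_depth=2 redo_depth=0
After op 3 (undo): buf='baz' undo_depth=1 redo_depth=1

Answer: baz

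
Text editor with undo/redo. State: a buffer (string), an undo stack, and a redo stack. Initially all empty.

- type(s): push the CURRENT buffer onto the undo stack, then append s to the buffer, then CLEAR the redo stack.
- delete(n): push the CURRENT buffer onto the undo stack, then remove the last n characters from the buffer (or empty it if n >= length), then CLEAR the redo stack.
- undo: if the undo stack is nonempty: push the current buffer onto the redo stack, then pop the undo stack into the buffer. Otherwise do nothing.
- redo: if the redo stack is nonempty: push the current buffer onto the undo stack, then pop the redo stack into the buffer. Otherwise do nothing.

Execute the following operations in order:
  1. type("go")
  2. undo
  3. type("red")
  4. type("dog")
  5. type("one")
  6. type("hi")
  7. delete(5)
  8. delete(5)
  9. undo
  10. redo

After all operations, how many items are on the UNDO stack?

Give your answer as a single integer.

After op 1 (type): buf='go' undo_depth=1 redo_depth=0
After op 2 (undo): buf='(empty)' undo_depth=0 redo_depth=1
After op 3 (type): buf='red' undo_depth=1 redo_depth=0
After op 4 (type): buf='reddog' undo_depth=2 redo_depth=0
After op 5 (type): buf='reddogone' undo_depth=3 redo_depth=0
After op 6 (type): buf='reddogonehi' undo_depth=4 redo_depth=0
After op 7 (delete): buf='reddog' undo_depth=5 redo_depth=0
After op 8 (delete): buf='r' undo_depth=6 redo_depth=0
After op 9 (undo): buf='reddog' undo_depth=5 redo_depth=1
After op 10 (redo): buf='r' undo_depth=6 redo_depth=0

Answer: 6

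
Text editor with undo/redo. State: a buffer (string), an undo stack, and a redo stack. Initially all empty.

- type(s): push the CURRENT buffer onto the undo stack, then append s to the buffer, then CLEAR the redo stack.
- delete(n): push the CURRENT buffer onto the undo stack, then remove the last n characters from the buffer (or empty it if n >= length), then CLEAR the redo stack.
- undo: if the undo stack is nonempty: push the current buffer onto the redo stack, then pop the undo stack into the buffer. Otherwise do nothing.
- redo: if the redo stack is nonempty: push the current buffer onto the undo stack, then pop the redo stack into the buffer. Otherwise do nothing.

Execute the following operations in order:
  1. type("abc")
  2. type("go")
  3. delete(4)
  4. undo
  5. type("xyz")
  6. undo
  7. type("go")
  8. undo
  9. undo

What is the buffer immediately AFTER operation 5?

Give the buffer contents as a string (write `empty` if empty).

After op 1 (type): buf='abc' undo_depth=1 redo_depth=0
After op 2 (type): buf='abcgo' undo_depth=2 redo_depth=0
After op 3 (delete): buf='a' undo_depth=3 redo_depth=0
After op 4 (undo): buf='abcgo' undo_depth=2 redo_depth=1
After op 5 (type): buf='abcgoxyz' undo_depth=3 redo_depth=0

Answer: abcgoxyz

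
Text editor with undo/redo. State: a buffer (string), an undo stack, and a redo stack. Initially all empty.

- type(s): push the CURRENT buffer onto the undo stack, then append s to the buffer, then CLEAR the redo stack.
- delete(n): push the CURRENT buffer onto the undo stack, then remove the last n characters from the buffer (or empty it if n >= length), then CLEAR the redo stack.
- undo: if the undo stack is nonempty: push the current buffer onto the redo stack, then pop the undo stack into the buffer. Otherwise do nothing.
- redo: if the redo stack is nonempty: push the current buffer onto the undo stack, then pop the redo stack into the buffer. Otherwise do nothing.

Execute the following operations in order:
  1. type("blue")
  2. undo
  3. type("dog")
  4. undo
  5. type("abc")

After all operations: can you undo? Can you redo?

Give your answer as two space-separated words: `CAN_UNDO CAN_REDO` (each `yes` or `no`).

After op 1 (type): buf='blue' undo_depth=1 redo_depth=0
After op 2 (undo): buf='(empty)' undo_depth=0 redo_depth=1
After op 3 (type): buf='dog' undo_depth=1 redo_depth=0
After op 4 (undo): buf='(empty)' undo_depth=0 redo_depth=1
After op 5 (type): buf='abc' undo_depth=1 redo_depth=0

Answer: yes no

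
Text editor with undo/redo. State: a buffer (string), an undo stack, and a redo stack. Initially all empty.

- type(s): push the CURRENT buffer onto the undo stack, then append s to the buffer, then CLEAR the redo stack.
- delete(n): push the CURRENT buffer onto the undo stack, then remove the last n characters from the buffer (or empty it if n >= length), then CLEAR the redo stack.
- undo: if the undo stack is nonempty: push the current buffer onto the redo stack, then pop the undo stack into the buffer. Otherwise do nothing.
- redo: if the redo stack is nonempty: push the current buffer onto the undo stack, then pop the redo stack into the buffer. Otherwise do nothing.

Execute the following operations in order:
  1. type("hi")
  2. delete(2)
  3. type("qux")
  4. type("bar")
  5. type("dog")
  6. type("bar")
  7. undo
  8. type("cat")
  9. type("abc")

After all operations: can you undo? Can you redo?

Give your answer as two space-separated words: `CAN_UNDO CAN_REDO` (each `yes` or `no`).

After op 1 (type): buf='hi' undo_depth=1 redo_depth=0
After op 2 (delete): buf='(empty)' undo_depth=2 redo_depth=0
After op 3 (type): buf='qux' undo_depth=3 redo_depth=0
After op 4 (type): buf='quxbar' undo_depth=4 redo_depth=0
After op 5 (type): buf='quxbardog' undo_depth=5 redo_depth=0
After op 6 (type): buf='quxbardogbar' undo_depth=6 redo_depth=0
After op 7 (undo): buf='quxbardog' undo_depth=5 redo_depth=1
After op 8 (type): buf='quxbardogcat' undo_depth=6 redo_depth=0
After op 9 (type): buf='quxbardogcatabc' undo_depth=7 redo_depth=0

Answer: yes no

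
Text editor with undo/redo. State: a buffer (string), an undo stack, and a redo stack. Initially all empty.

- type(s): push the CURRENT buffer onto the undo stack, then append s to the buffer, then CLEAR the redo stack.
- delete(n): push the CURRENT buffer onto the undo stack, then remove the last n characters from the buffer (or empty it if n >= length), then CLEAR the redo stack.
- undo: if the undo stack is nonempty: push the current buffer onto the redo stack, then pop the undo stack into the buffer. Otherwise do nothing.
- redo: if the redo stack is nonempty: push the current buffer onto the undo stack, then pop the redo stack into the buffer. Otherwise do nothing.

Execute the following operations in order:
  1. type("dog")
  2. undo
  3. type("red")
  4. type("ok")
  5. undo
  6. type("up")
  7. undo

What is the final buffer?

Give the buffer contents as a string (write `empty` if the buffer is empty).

After op 1 (type): buf='dog' undo_depth=1 redo_depth=0
After op 2 (undo): buf='(empty)' undo_depth=0 redo_depth=1
After op 3 (type): buf='red' undo_depth=1 redo_depth=0
After op 4 (type): buf='redok' undo_depth=2 redo_depth=0
After op 5 (undo): buf='red' undo_depth=1 redo_depth=1
After op 6 (type): buf='redup' undo_depth=2 redo_depth=0
After op 7 (undo): buf='red' undo_depth=1 redo_depth=1

Answer: red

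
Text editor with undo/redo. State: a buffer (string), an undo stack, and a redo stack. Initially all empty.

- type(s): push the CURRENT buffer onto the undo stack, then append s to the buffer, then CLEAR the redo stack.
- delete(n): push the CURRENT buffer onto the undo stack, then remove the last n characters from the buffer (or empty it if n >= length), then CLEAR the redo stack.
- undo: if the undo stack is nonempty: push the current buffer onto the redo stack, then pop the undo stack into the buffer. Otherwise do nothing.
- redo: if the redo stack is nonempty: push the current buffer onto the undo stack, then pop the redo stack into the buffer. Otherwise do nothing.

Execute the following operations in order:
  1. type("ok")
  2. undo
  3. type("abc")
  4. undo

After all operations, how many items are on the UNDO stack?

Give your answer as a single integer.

After op 1 (type): buf='ok' undo_depth=1 redo_depth=0
After op 2 (undo): buf='(empty)' undo_depth=0 redo_depth=1
After op 3 (type): buf='abc' undo_depth=1 redo_depth=0
After op 4 (undo): buf='(empty)' undo_depth=0 redo_depth=1

Answer: 0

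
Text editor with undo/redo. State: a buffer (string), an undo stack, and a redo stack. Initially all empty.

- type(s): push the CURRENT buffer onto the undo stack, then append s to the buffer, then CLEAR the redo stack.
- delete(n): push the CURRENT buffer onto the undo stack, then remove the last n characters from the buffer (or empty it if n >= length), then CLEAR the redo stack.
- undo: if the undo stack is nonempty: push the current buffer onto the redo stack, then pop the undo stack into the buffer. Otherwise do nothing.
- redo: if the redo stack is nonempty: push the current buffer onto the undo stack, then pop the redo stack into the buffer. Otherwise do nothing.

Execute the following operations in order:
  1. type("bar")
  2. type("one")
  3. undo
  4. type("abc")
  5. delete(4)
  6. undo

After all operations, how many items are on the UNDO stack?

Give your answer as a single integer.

Answer: 2

Derivation:
After op 1 (type): buf='bar' undo_depth=1 redo_depth=0
After op 2 (type): buf='barone' undo_depth=2 redo_depth=0
After op 3 (undo): buf='bar' undo_depth=1 redo_depth=1
After op 4 (type): buf='barabc' undo_depth=2 redo_depth=0
After op 5 (delete): buf='ba' undo_depth=3 redo_depth=0
After op 6 (undo): buf='barabc' undo_depth=2 redo_depth=1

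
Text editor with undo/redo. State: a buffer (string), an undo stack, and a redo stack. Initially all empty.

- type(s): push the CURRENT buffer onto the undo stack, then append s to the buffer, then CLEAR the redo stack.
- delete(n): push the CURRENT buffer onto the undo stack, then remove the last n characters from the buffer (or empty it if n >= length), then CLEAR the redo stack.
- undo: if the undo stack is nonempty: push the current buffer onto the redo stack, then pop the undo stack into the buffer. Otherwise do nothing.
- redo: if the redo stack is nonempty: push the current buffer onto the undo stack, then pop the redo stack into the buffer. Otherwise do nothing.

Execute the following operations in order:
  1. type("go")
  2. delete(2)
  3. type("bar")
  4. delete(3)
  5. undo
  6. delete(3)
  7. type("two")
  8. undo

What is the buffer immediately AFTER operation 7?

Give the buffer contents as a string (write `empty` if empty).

Answer: two

Derivation:
After op 1 (type): buf='go' undo_depth=1 redo_depth=0
After op 2 (delete): buf='(empty)' undo_depth=2 redo_depth=0
After op 3 (type): buf='bar' undo_depth=3 redo_depth=0
After op 4 (delete): buf='(empty)' undo_depth=4 redo_depth=0
After op 5 (undo): buf='bar' undo_depth=3 redo_depth=1
After op 6 (delete): buf='(empty)' undo_depth=4 redo_depth=0
After op 7 (type): buf='two' undo_depth=5 redo_depth=0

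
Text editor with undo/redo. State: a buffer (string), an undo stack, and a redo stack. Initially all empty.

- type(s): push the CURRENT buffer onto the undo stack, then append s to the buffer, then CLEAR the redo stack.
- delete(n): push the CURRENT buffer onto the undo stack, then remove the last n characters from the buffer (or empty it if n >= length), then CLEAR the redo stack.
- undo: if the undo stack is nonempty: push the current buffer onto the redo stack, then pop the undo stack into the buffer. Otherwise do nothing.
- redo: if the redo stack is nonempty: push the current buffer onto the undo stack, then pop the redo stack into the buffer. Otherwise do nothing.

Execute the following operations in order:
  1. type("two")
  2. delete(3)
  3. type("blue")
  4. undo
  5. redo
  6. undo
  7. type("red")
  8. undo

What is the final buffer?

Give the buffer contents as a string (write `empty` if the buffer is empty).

Answer: empty

Derivation:
After op 1 (type): buf='two' undo_depth=1 redo_depth=0
After op 2 (delete): buf='(empty)' undo_depth=2 redo_depth=0
After op 3 (type): buf='blue' undo_depth=3 redo_depth=0
After op 4 (undo): buf='(empty)' undo_depth=2 redo_depth=1
After op 5 (redo): buf='blue' undo_depth=3 redo_depth=0
After op 6 (undo): buf='(empty)' undo_depth=2 redo_depth=1
After op 7 (type): buf='red' undo_depth=3 redo_depth=0
After op 8 (undo): buf='(empty)' undo_depth=2 redo_depth=1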